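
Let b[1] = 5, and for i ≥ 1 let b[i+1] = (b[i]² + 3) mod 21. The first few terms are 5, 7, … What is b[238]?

We have b[1] = 5; b[2] = 7; b[3] = 10; b[4] = 19; b[5] = 7.
Since b[5] = b[2] = 7, the sequence is eventually periodic: after a pre-period of length 1 it cycles with period 3.
For i ≥ 2, b[i] depends only on (i - 2) mod 3. (238 - 2) mod 3 = 2, so b[238] = b[4] = 19.

19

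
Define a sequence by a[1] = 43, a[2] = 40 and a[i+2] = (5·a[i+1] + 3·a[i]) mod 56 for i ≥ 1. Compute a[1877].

12

a[1] = 43, a[2] = 40, a[3] = 49, a[4] = 29, a[5] = 12, a[6] = 35, a[7] = 43, a[8] = 40.
Since (a[7], a[8]) = (a[1], a[2]) = (43, 40) (two consecutive terms determine the rest), the sequence is periodic with period 6.
(1877 - 1) mod 6 = 4, so a[1877] = a[5] = 12.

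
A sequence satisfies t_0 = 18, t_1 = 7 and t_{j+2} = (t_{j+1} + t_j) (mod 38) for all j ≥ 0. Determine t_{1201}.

Computing terms: t_0 = 18,  t_1 = 7,  t_2 = 25,  t_3 = 32,  t_4 = 19,  t_5 = 13,  t_6 = 32,  t_7 = 7,  t_8 = 1,  t_9 = 8,  t_{10} = 9,  t_{11} = 17,  t_{12} = 26,  t_{13} = 5,  t_{14} = 31,  t_{15} = 36,  t_{16} = 29,  t_{17} = 27,  t_{18} = 18,  t_{19} = 7.
Since (t_{18}, t_{19}) = (t_0, t_1) = (18, 7) (two consecutive terms determine the rest), the sequence is periodic with period 18.
So t_{1201} = t_{0 + ((1201-0) mod 18)} = t_{13} = 5.

5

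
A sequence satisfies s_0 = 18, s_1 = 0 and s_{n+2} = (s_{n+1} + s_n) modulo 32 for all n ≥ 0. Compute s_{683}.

We have s_0 = 18; s_1 = 0; s_2 = 18; s_3 = 18; s_4 = 4; s_5 = 22; s_6 = 26; s_7 = 16; s_8 = 10; s_9 = 26; s_{10} = 4; s_{11} = 30; s_{12} = 2; s_{13} = 0; s_{14} = 2; s_{15} = 2; s_{16} = 4; s_{17} = 6; s_{18} = 10; s_{19} = 16; s_{20} = 26; s_{21} = 10; s_{22} = 4; s_{23} = 14; s_{24} = 18; s_{25} = 0.
The sequence repeats with period 24.
So s_{683} = s_{0 + ((683-0) mod 24)} = s_{11} = 30.

30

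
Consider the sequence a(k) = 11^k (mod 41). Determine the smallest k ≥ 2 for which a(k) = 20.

We have a(1) = 11, a(2) = 39, a(3) = 19, a(4) = 4, a(5) = 3, a(6) = 33, a(7) = 35, a(8) = 16, a(9) = 12, a(10) = 9, a(11) = 17, a(12) = 23, a(13) = 7, a(14) = 36, a(15) = 27, a(16) = 10, a(17) = 28, a(18) = 21, a(19) = 26, a(20) = 40, a(21) = 30, a(22) = 2, a(23) = 22, a(24) = 37, a(25) = 38, a(26) = 8, a(27) = 6, a(28) = 25, a(29) = 29, a(30) = 32, a(31) = 24, a(32) = 18, a(33) = 34, a(34) = 5, a(35) = 14, a(36) = 31, a(37) = 13, a(38) = 20, a(39) = 15, a(40) = 1, a(41) = 11.
Since a(41) = a(1) = 11, the sequence is periodic with period 40.
The value 20 first appears (with k ≥ 2) at a(38).

38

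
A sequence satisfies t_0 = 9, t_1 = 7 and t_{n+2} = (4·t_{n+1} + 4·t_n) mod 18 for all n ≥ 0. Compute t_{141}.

14

We have t_0 = 9; t_1 = 7; t_2 = 10; t_3 = 14; t_4 = 6; t_5 = 8; t_6 = 2; t_7 = 4; t_8 = 6; t_9 = 4; t_{10} = 4; t_{11} = 14; t_{12} = 0; t_{13} = 2; t_{14} = 8; t_{15} = 4; t_{16} = 12; t_{17} = 10; t_{18} = 16; t_{19} = 14; t_{20} = 12; t_{21} = 14; t_{22} = 14; t_{23} = 4; t_{24} = 0; t_{25} = 16; t_{26} = 10; t_{27} = 14.
Since (t_{26}, t_{27}) = (t_2, t_3) = (10, 14) (two consecutive terms determine the rest), the sequence is eventually periodic: after a pre-period of length 2 it cycles with period 24.
For n ≥ 2, t_n depends only on (n - 2) mod 24. (141 - 2) mod 24 = 19, so t_{141} = t_{21} = 14.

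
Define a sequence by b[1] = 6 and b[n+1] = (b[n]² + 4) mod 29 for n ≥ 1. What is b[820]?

10

Listing terms: b[1] = 6,  b[2] = 11,  b[3] = 9,  b[4] = 27,  b[5] = 8,  b[6] = 10,  b[7] = 17,  b[8] = 3,  b[9] = 13,  b[10] = 28,  b[11] = 5,  b[12] = 0,  b[13] = 4,  b[14] = 20,  b[15] = 27.
Since b[15] = b[4] = 27, the sequence is eventually periodic: after a pre-period of length 3 it cycles with period 11.
For n ≥ 4, b[n] depends only on (n - 4) mod 11. (820 - 4) mod 11 = 2, so b[820] = b[6] = 10.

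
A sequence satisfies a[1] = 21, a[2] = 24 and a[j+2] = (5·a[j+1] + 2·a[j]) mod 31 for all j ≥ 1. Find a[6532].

26

Computing terms: a[1] = 21; a[2] = 24; a[3] = 7; a[4] = 21; a[5] = 26; a[6] = 17; a[7] = 13; a[8] = 6; a[9] = 25; a[10] = 13; a[11] = 22; a[12] = 12; a[13] = 11; a[14] = 17; a[15] = 14; a[16] = 11; a[17] = 21; a[18] = 3; a[19] = 26; a[20] = 12; a[21] = 19; a[22] = 26; a[23] = 13; a[24] = 24; a[25] = 22; a[26] = 3; a[27] = 28; a[28] = 22; a[29] = 11; a[30] = 6; a[31] = 21; a[32] = 24.
Since (a[31], a[32]) = (a[1], a[2]) = (21, 24) (two consecutive terms determine the rest), the sequence is periodic with period 30.
So a[6532] = a[1 + ((6532-1) mod 30)] = a[22] = 26.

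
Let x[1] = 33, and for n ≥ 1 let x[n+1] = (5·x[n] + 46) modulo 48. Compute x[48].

7

x[1] = 33, x[2] = 19, x[3] = 45, x[4] = 31, x[5] = 9, x[6] = 43, x[7] = 21, x[8] = 7, x[9] = 33.
The sequence repeats with period 8.
(48 - 1) mod 8 = 7, so x[48] = x[8] = 7.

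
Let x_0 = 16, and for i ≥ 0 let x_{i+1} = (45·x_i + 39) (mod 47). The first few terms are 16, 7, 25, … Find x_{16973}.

35

x_0 = 16; x_1 = 7; x_2 = 25; x_3 = 36; x_4 = 14; x_5 = 11; x_6 = 17; x_7 = 5; x_8 = 29; x_9 = 28; x_{10} = 30; x_{11} = 26; x_{12} = 34; x_{13} = 18; x_{14} = 3; x_{15} = 33; x_{16} = 20; x_{17} = 46; x_{18} = 41; x_{19} = 4; x_{20} = 31; x_{21} = 24; x_{22} = 38; x_{23} = 10; x_{24} = 19; x_{25} = 1; x_{26} = 37; x_{27} = 12; x_{28} = 15; x_{29} = 9; x_{30} = 21; x_{31} = 44; x_{32} = 45; x_{33} = 43; x_{34} = 0; x_{35} = 39; x_{36} = 8; x_{37} = 23; x_{38} = 40; x_{39} = 6; x_{40} = 27; x_{41} = 32; x_{42} = 22; x_{43} = 42; x_{44} = 2; x_{45} = 35; x_{46} = 16.
Since x_{46} = x_0 = 16, the sequence is periodic with period 46.
So x_{16973} = x_{0 + ((16973-0) mod 46)} = x_{45} = 35.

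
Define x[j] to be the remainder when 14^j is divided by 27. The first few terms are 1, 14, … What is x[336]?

10

Listing terms: x[0] = 1,  x[1] = 14,  x[2] = 7,  x[3] = 17,  x[4] = 22,  x[5] = 11,  x[6] = 19,  x[7] = 23,  x[8] = 25,  x[9] = 26,  x[10] = 13,  x[11] = 20,  x[12] = 10,  x[13] = 5,  x[14] = 16,  x[15] = 8,  x[16] = 4,  x[17] = 2,  x[18] = 1.
The sequence repeats with period 18.
(336 - 0) mod 18 = 12, so x[336] = x[12] = 10.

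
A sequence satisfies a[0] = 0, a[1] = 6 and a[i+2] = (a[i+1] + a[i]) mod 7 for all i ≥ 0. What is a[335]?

6

a[0] = 0, a[1] = 6, a[2] = 6, a[3] = 5, a[4] = 4, a[5] = 2, a[6] = 6, a[7] = 1, a[8] = 0, a[9] = 1, a[10] = 1, a[11] = 2, a[12] = 3, a[13] = 5, a[14] = 1, a[15] = 6, a[16] = 0, a[17] = 6.
Since (a[16], a[17]) = (a[0], a[1]) = (0, 6) (two consecutive terms determine the rest), the sequence is periodic with period 16.
So a[335] = a[0 + ((335-0) mod 16)] = a[15] = 6.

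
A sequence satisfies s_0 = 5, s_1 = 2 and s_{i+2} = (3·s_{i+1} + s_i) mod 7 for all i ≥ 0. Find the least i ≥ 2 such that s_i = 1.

Computing terms: s_0 = 5; s_1 = 2; s_2 = 4; s_3 = 0; s_4 = 4; s_5 = 5; s_6 = 5; s_7 = 6; s_8 = 2; s_9 = 5; s_{10} = 3; s_{11} = 0; s_{12} = 3; s_{13} = 2; s_{14} = 2; s_{15} = 1; s_{16} = 5; s_{17} = 2.
The sequence repeats with period 16.
The value 1 first appears (with i ≥ 2) at s_{15}.

15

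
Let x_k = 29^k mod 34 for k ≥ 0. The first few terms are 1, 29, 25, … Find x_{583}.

7

Computing terms: x_0 = 1,  x_1 = 29,  x_2 = 25,  x_3 = 11,  x_4 = 13,  x_5 = 3,  x_6 = 19,  x_7 = 7,  x_8 = 33,  x_9 = 5,  x_{10} = 9,  x_{11} = 23,  x_{12} = 21,  x_{13} = 31,  x_{14} = 15,  x_{15} = 27,  x_{16} = 1.
The sequence repeats with period 16.
So x_{583} = x_{0 + ((583-0) mod 16)} = x_7 = 7.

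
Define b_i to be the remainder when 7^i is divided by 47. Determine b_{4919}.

We have b_1 = 7,  b_2 = 2,  b_3 = 14,  b_4 = 4,  b_5 = 28,  b_6 = 8,  b_7 = 9,  b_8 = 16,  b_9 = 18,  b_{10} = 32,  b_{11} = 36,  b_{12} = 17,  b_{13} = 25,  b_{14} = 34,  b_{15} = 3,  b_{16} = 21,  b_{17} = 6,  b_{18} = 42,  b_{19} = 12,  b_{20} = 37,  b_{21} = 24,  b_{22} = 27,  b_{23} = 1,  b_{24} = 7.
Since b_{24} = b_1 = 7, the sequence is periodic with period 23.
So b_{4919} = b_{1 + ((4919-1) mod 23)} = b_{20} = 37.

37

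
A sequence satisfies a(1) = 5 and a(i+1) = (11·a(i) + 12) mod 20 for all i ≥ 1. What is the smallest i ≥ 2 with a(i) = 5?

Listing terms: a(1) = 5; a(2) = 7; a(3) = 9; a(4) = 11; a(5) = 13; a(6) = 15; a(7) = 17; a(8) = 19; a(9) = 1; a(10) = 3; a(11) = 5.
Since a(11) = a(1) = 5, the sequence is periodic with period 10.
The value 5 next appears (with i ≥ 2) at a(11).

11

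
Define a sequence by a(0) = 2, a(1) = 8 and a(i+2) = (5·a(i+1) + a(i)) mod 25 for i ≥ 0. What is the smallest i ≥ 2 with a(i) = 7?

4

Computing terms: a(0) = 2, a(1) = 8, a(2) = 17, a(3) = 18, a(4) = 7, a(5) = 3, a(6) = 22, a(7) = 13, a(8) = 12, a(9) = 23, a(10) = 2, a(11) = 8.
The sequence repeats with period 10.
The value 7 first appears (with i ≥ 2) at a(4).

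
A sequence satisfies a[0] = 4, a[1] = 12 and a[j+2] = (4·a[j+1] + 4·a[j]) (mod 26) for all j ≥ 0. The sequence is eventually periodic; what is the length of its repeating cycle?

We have a[0] = 4,  a[1] = 12,  a[2] = 12,  a[3] = 18,  a[4] = 16,  a[5] = 6,  a[6] = 10,  a[7] = 12,  a[8] = 10,  a[9] = 10,  a[10] = 2,  a[11] = 22,  a[12] = 18,  a[13] = 4,  a[14] = 10,  a[15] = 4,  a[16] = 4,  a[17] = 6,  a[18] = 14,  a[19] = 2,  a[20] = 12,  a[21] = 4,  a[22] = 12.
Since (a[21], a[22]) = (a[0], a[1]) = (4, 12) (two consecutive terms determine the rest), the sequence is periodic with period 21.

21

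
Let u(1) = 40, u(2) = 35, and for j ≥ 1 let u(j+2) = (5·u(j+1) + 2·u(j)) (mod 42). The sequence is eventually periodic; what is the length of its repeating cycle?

Listing terms: u(1) = 40; u(2) = 35; u(3) = 3; u(4) = 1; u(5) = 11; u(6) = 15; u(7) = 13; u(8) = 11; u(9) = 39; u(10) = 7; u(11) = 29; u(12) = 33; u(13) = 13; u(14) = 5; u(15) = 9; u(16) = 13; u(17) = 41; u(18) = 21; u(19) = 19; u(20) = 11; u(21) = 9; u(22) = 25; u(23) = 17; u(24) = 9; u(25) = 37; u(26) = 35; u(27) = 39; u(28) = 13; u(29) = 17; u(30) = 27; u(31) = 1; u(32) = 17; u(33) = 3; u(34) = 7; u(35) = 41; u(36) = 9; u(37) = 1; u(38) = 23; u(39) = 33; u(40) = 1; u(41) = 29; u(42) = 21; u(43) = 37; u(44) = 17; u(45) = 33; u(46) = 31; u(47) = 11; u(48) = 33; u(49) = 19; u(50) = 35; u(51) = 3.
Since (u(50), u(51)) = (u(2), u(3)) = (35, 3) (two consecutive terms determine the rest), the sequence is eventually periodic: after a pre-period of length 1 it cycles with period 48.

48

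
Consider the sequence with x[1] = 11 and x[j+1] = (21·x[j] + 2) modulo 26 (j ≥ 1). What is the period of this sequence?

x[1] = 11; x[2] = 25; x[3] = 7; x[4] = 19; x[5] = 11.
Since x[5] = x[1] = 11, the sequence is periodic with period 4.

4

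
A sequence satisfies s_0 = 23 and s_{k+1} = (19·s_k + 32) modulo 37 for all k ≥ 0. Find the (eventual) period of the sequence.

36

Listing terms: s_0 = 23, s_1 = 25, s_2 = 26, s_3 = 8, s_4 = 36, s_5 = 13, s_6 = 20, s_7 = 5, s_8 = 16, s_9 = 3, s_{10} = 15, s_{11} = 21, s_{12} = 24, s_{13} = 7, s_{14} = 17, s_{15} = 22, s_{16} = 6, s_{17} = 35, s_{18} = 31, s_{19} = 29, s_{20} = 28, s_{21} = 9, s_{22} = 18, s_{23} = 4, s_{24} = 34, s_{25} = 12, s_{26} = 1, s_{27} = 14, s_{28} = 2, s_{29} = 33, s_{30} = 30, s_{31} = 10, s_{32} = 0, s_{33} = 32, s_{34} = 11, s_{35} = 19, s_{36} = 23.
Since s_{36} = s_0 = 23, the sequence is periodic with period 36.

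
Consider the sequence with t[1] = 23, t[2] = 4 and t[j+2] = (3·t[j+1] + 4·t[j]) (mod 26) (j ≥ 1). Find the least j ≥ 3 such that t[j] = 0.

Computing terms: t[1] = 23,  t[2] = 4,  t[3] = 0,  t[4] = 16,  t[5] = 22,  t[6] = 0,  t[7] = 10,  t[8] = 4,  t[9] = 0.
Since (t[8], t[9]) = (t[2], t[3]) = (4, 0) (two consecutive terms determine the rest), the sequence is eventually periodic: after a pre-period of length 1 it cycles with period 6.
The value 0 first appears (with j ≥ 3) at t[3].

3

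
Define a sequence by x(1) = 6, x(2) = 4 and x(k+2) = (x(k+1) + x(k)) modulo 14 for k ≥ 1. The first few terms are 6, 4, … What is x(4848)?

12

x(1) = 6,  x(2) = 4,  x(3) = 10,  x(4) = 0,  x(5) = 10,  x(6) = 10,  x(7) = 6,  x(8) = 2,  x(9) = 8,  x(10) = 10,  x(11) = 4,  x(12) = 0,  x(13) = 4,  x(14) = 4,  x(15) = 8,  x(16) = 12,  x(17) = 6,  x(18) = 4.
Since (x(17), x(18)) = (x(1), x(2)) = (6, 4) (two consecutive terms determine the rest), the sequence is periodic with period 16.
So x(4848) = x(1 + ((4848-1) mod 16)) = x(16) = 12.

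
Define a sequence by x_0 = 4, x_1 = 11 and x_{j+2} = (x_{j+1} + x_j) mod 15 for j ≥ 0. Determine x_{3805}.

Listing terms: x_0 = 4,  x_1 = 11,  x_2 = 0,  x_3 = 11,  x_4 = 11,  x_5 = 7,  x_6 = 3,  x_7 = 10,  x_8 = 13,  x_9 = 8,  x_{10} = 6,  x_{11} = 14,  x_{12} = 5,  x_{13} = 4,  x_{14} = 9,  x_{15} = 13,  x_{16} = 7,  x_{17} = 5,  x_{18} = 12,  x_{19} = 2,  x_{20} = 14,  x_{21} = 1,  x_{22} = 0,  x_{23} = 1,  x_{24} = 1,  x_{25} = 2,  x_{26} = 3,  x_{27} = 5,  x_{28} = 8,  x_{29} = 13,  x_{30} = 6,  x_{31} = 4,  x_{32} = 10,  x_{33} = 14,  x_{34} = 9,  x_{35} = 8,  x_{36} = 2,  x_{37} = 10,  x_{38} = 12,  x_{39} = 7,  x_{40} = 4,  x_{41} = 11.
Since (x_{40}, x_{41}) = (x_0, x_1) = (4, 11) (two consecutive terms determine the rest), the sequence is periodic with period 40.
So x_{3805} = x_{0 + ((3805-0) mod 40)} = x_5 = 7.

7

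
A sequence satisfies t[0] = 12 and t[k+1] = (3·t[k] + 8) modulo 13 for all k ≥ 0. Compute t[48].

12

We have t[0] = 12,  t[1] = 5,  t[2] = 10,  t[3] = 12.
The sequence repeats with period 3.
(48 - 0) mod 3 = 0, so t[48] = t[0] = 12.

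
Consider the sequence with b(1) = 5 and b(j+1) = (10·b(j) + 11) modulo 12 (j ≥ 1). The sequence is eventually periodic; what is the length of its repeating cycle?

Computing terms: b(1) = 5,  b(2) = 1,  b(3) = 9,  b(4) = 5.
Since b(4) = b(1) = 5, the sequence is periodic with period 3.

3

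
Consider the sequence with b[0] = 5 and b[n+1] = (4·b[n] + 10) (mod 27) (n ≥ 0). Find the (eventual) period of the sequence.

We have b[0] = 5, b[1] = 3, b[2] = 22, b[3] = 17, b[4] = 24, b[5] = 25, b[6] = 2, b[7] = 18, b[8] = 1, b[9] = 14, b[10] = 12, b[11] = 4, b[12] = 26, b[13] = 6, b[14] = 7, b[15] = 11, b[16] = 0, b[17] = 10, b[18] = 23, b[19] = 21, b[20] = 13, b[21] = 8, b[22] = 15, b[23] = 16, b[24] = 20, b[25] = 9, b[26] = 19, b[27] = 5.
The sequence repeats with period 27.

27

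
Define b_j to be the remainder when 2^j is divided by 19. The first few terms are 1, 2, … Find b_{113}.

13

We have b_0 = 1,  b_1 = 2,  b_2 = 4,  b_3 = 8,  b_4 = 16,  b_5 = 13,  b_6 = 7,  b_7 = 14,  b_8 = 9,  b_9 = 18,  b_{10} = 17,  b_{11} = 15,  b_{12} = 11,  b_{13} = 3,  b_{14} = 6,  b_{15} = 12,  b_{16} = 5,  b_{17} = 10,  b_{18} = 1.
The sequence repeats with period 18.
(113 - 0) mod 18 = 5, so b_{113} = b_5 = 13.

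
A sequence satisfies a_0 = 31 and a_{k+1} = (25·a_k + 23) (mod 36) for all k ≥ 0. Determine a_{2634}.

25

Listing terms: a_0 = 31; a_1 = 6; a_2 = 29; a_3 = 28; a_4 = 3; a_5 = 26; a_6 = 25; a_7 = 0; a_8 = 23; a_9 = 22; a_{10} = 33; a_{11} = 20; a_{12} = 19; a_{13} = 30; a_{14} = 17; a_{15} = 16; a_{16} = 27; a_{17} = 14; a_{18} = 13; a_{19} = 24; a_{20} = 11; a_{21} = 10; a_{22} = 21; a_{23} = 8; a_{24} = 7; a_{25} = 18; a_{26} = 5; a_{27} = 4; a_{28} = 15; a_{29} = 2; a_{30} = 1; a_{31} = 12; a_{32} = 35; a_{33} = 34; a_{34} = 9; a_{35} = 32; a_{36} = 31.
Since a_{36} = a_0 = 31, the sequence is periodic with period 36.
So a_{2634} = a_{0 + ((2634-0) mod 36)} = a_6 = 25.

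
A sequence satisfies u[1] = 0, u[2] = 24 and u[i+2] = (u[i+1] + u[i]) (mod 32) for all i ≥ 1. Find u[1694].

Computing terms: u[1] = 0, u[2] = 24, u[3] = 24, u[4] = 16, u[5] = 8, u[6] = 24, u[7] = 0, u[8] = 24.
Since (u[7], u[8]) = (u[1], u[2]) = (0, 24) (two consecutive terms determine the rest), the sequence is periodic with period 6.
So u[1694] = u[1 + ((1694-1) mod 6)] = u[2] = 24.

24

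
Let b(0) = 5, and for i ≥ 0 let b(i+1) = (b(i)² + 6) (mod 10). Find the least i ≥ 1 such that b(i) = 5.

b(0) = 5, b(1) = 1, b(2) = 7, b(3) = 5.
Since b(3) = b(0) = 5, the sequence is periodic with period 3.
The value 5 next appears (with i ≥ 1) at b(3).

3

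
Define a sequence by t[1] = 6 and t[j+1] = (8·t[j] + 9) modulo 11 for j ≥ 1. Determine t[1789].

We have t[1] = 6, t[2] = 2, t[3] = 3, t[4] = 0, t[5] = 9, t[6] = 4, t[7] = 8, t[8] = 7, t[9] = 10, t[10] = 1, t[11] = 6.
Since t[11] = t[1] = 6, the sequence is periodic with period 10.
(1789 - 1) mod 10 = 8, so t[1789] = t[9] = 10.

10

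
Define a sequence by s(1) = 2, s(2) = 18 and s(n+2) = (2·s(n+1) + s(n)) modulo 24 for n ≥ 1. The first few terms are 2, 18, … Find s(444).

s(1) = 2; s(2) = 18; s(3) = 14; s(4) = 22; s(5) = 10; s(6) = 18; s(7) = 22; s(8) = 14; s(9) = 2; s(10) = 18.
Since (s(9), s(10)) = (s(1), s(2)) = (2, 18) (two consecutive terms determine the rest), the sequence is periodic with period 8.
So s(444) = s(1 + ((444-1) mod 8)) = s(4) = 22.

22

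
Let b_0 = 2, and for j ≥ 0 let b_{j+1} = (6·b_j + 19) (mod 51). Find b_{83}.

We have b_0 = 2, b_1 = 31, b_2 = 1, b_3 = 25, b_4 = 16, b_5 = 13, b_6 = 46, b_7 = 40, b_8 = 4, b_9 = 43, b_{10} = 22, b_{11} = 49, b_{12} = 7, b_{13} = 10, b_{14} = 28, b_{15} = 34, b_{16} = 19, b_{17} = 31.
Since b_{17} = b_1 = 31, the sequence is eventually periodic: after a pre-period of length 1 it cycles with period 16.
For j ≥ 1, b_j depends only on (j - 1) mod 16. (83 - 1) mod 16 = 2, so b_{83} = b_3 = 25.

25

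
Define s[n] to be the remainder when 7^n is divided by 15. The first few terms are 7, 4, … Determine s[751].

Computing terms: s[1] = 7,  s[2] = 4,  s[3] = 13,  s[4] = 1,  s[5] = 7.
The sequence repeats with period 4.
(751 - 1) mod 4 = 2, so s[751] = s[3] = 13.

13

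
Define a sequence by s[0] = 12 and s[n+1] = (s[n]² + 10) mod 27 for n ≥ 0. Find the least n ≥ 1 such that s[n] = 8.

4

We have s[0] = 12,  s[1] = 19,  s[2] = 20,  s[3] = 5,  s[4] = 8,  s[5] = 20.
Since s[5] = s[2] = 20, the sequence is eventually periodic: after a pre-period of length 2 it cycles with period 3.
The value 8 first appears (with n ≥ 1) at s[4].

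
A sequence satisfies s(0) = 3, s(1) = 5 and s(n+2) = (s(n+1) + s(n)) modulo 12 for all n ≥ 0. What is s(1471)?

Listing terms: s(0) = 3, s(1) = 5, s(2) = 8, s(3) = 1, s(4) = 9, s(5) = 10, s(6) = 7, s(7) = 5, s(8) = 0, s(9) = 5, s(10) = 5, s(11) = 10, s(12) = 3, s(13) = 1, s(14) = 4, s(15) = 5, s(16) = 9, s(17) = 2, s(18) = 11, s(19) = 1, s(20) = 0, s(21) = 1, s(22) = 1, s(23) = 2, s(24) = 3, s(25) = 5.
The sequence repeats with period 24.
So s(1471) = s(0 + ((1471-0) mod 24)) = s(7) = 5.

5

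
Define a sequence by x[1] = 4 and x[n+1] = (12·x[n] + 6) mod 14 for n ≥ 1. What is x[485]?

We have x[1] = 4,  x[2] = 12,  x[3] = 10,  x[4] = 0,  x[5] = 6,  x[6] = 8,  x[7] = 4.
Since x[7] = x[1] = 4, the sequence is periodic with period 6.
So x[485] = x[1 + ((485-1) mod 6)] = x[5] = 6.

6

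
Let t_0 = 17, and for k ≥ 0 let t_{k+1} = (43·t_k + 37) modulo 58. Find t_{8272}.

We have t_0 = 17, t_1 = 14, t_2 = 1, t_3 = 22, t_4 = 55, t_5 = 24, t_6 = 25, t_7 = 10, t_8 = 3, t_9 = 50, t_{10} = 41, t_{11} = 2, t_{12} = 7, t_{13} = 48, t_{14} = 13, t_{15} = 16, t_{16} = 29, t_{17} = 8, t_{18} = 33, t_{19} = 6, t_{20} = 5, t_{21} = 20, t_{22} = 27, t_{23} = 38, t_{24} = 47, t_{25} = 28, t_{26} = 23, t_{27} = 40, t_{28} = 17.
The sequence repeats with period 28.
(8272 - 0) mod 28 = 12, so t_{8272} = t_{12} = 7.

7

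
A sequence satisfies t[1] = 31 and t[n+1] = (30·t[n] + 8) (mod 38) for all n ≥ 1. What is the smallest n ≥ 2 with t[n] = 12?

4

Listing terms: t[1] = 31,  t[2] = 26,  t[3] = 28,  t[4] = 12,  t[5] = 26.
Since t[5] = t[2] = 26, the sequence is eventually periodic: after a pre-period of length 1 it cycles with period 3.
The value 12 first appears (with n ≥ 2) at t[4].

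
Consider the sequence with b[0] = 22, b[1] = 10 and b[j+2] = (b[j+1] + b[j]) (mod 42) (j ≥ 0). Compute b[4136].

Computing terms: b[0] = 22, b[1] = 10, b[2] = 32, b[3] = 0, b[4] = 32, b[5] = 32, b[6] = 22, b[7] = 12, b[8] = 34, b[9] = 4, b[10] = 38, b[11] = 0, b[12] = 38, b[13] = 38, b[14] = 34, b[15] = 30, b[16] = 22, b[17] = 10.
Since (b[16], b[17]) = (b[0], b[1]) = (22, 10) (two consecutive terms determine the rest), the sequence is periodic with period 16.
So b[4136] = b[0 + ((4136-0) mod 16)] = b[8] = 34.

34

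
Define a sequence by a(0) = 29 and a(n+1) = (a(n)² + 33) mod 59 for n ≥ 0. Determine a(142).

a(0) = 29,  a(1) = 48,  a(2) = 36,  a(3) = 31,  a(4) = 50,  a(5) = 55,  a(6) = 49,  a(7) = 15,  a(8) = 22,  a(9) = 45,  a(10) = 52,  a(11) = 23,  a(12) = 31.
Since a(12) = a(3) = 31, the sequence is eventually periodic: after a pre-period of length 3 it cycles with period 9.
For n ≥ 3, a(n) depends only on (n - 3) mod 9. (142 - 3) mod 9 = 4, so a(142) = a(7) = 15.

15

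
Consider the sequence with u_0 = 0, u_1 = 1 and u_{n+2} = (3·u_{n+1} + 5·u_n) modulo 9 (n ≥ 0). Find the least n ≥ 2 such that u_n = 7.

u_0 = 0, u_1 = 1, u_2 = 3, u_3 = 5, u_4 = 3, u_5 = 7, u_6 = 0, u_7 = 8, u_8 = 6, u_9 = 4, u_{10} = 6, u_{11} = 2, u_{12} = 0, u_{13} = 1.
Since (u_{12}, u_{13}) = (u_0, u_1) = (0, 1) (two consecutive terms determine the rest), the sequence is periodic with period 12.
The value 7 first appears (with n ≥ 2) at u_5.

5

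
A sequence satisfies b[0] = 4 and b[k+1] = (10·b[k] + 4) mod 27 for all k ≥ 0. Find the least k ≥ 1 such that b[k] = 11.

b[0] = 4, b[1] = 17, b[2] = 12, b[3] = 16, b[4] = 2, b[5] = 24, b[6] = 1, b[7] = 14, b[8] = 9, b[9] = 13, b[10] = 26, b[11] = 21, b[12] = 25, b[13] = 11, b[14] = 6, b[15] = 10, b[16] = 23, b[17] = 18, b[18] = 22, b[19] = 8, b[20] = 3, b[21] = 7, b[22] = 20, b[23] = 15, b[24] = 19, b[25] = 5, b[26] = 0, b[27] = 4.
Since b[27] = b[0] = 4, the sequence is periodic with period 27.
The value 11 first appears (with k ≥ 1) at b[13].

13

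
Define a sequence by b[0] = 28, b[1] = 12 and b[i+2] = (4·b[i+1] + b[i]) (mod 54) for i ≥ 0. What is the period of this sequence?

We have b[0] = 28; b[1] = 12; b[2] = 22; b[3] = 46; b[4] = 44; b[5] = 6; b[6] = 14; b[7] = 8; b[8] = 46; b[9] = 30; b[10] = 4; b[11] = 46; b[12] = 26; b[13] = 42; b[14] = 32; b[15] = 8; b[16] = 10; b[17] = 48; b[18] = 40; b[19] = 46; b[20] = 8; b[21] = 24; b[22] = 50; b[23] = 8; b[24] = 28; b[25] = 12.
The sequence repeats with period 24.

24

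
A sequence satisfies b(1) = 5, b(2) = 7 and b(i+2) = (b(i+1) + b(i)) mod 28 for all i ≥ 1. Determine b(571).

Listing terms: b(1) = 5; b(2) = 7; b(3) = 12; b(4) = 19; b(5) = 3; b(6) = 22; b(7) = 25; b(8) = 19; b(9) = 16; b(10) = 7; b(11) = 23; b(12) = 2; b(13) = 25; b(14) = 27; b(15) = 24; b(16) = 23; b(17) = 19; b(18) = 14; b(19) = 5; b(20) = 19; b(21) = 24; b(22) = 15; b(23) = 11; b(24) = 26; b(25) = 9; b(26) = 7; b(27) = 16; b(28) = 23; b(29) = 11; b(30) = 6; b(31) = 17; b(32) = 23; b(33) = 12; b(34) = 7; b(35) = 19; b(36) = 26; b(37) = 17; b(38) = 15; b(39) = 4; b(40) = 19; b(41) = 23; b(42) = 14; b(43) = 9; b(44) = 23; b(45) = 4; b(46) = 27; b(47) = 3; b(48) = 2; b(49) = 5; b(50) = 7.
Since (b(49), b(50)) = (b(1), b(2)) = (5, 7) (two consecutive terms determine the rest), the sequence is periodic with period 48.
(571 - 1) mod 48 = 42, so b(571) = b(43) = 9.

9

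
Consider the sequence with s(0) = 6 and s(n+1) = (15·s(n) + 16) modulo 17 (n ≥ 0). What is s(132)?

Computing terms: s(0) = 6; s(1) = 4; s(2) = 8; s(3) = 0; s(4) = 16; s(5) = 1; s(6) = 14; s(7) = 5; s(8) = 6.
Since s(8) = s(0) = 6, the sequence is periodic with period 8.
(132 - 0) mod 8 = 4, so s(132) = s(4) = 16.

16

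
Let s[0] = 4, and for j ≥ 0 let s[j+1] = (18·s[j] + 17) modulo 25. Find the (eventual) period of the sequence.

Computing terms: s[0] = 4, s[1] = 14, s[2] = 19, s[3] = 9, s[4] = 4.
The sequence repeats with period 4.

4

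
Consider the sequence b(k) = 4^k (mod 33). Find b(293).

Computing terms: b(1) = 4, b(2) = 16, b(3) = 31, b(4) = 25, b(5) = 1, b(6) = 4.
The sequence repeats with period 5.
So b(293) = b(1 + ((293-1) mod 5)) = b(3) = 31.

31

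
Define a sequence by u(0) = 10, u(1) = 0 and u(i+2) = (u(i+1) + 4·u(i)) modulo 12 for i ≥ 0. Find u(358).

Computing terms: u(0) = 10,  u(1) = 0,  u(2) = 4,  u(3) = 4,  u(4) = 8,  u(5) = 0,  u(6) = 8,  u(7) = 8,  u(8) = 4,  u(9) = 0,  u(10) = 4.
Since (u(9), u(10)) = (u(1), u(2)) = (0, 4) (two consecutive terms determine the rest), the sequence is eventually periodic: after a pre-period of length 1 it cycles with period 8.
For i ≥ 1, u(i) depends only on (i - 1) mod 8. (358 - 1) mod 8 = 5, so u(358) = u(6) = 8.

8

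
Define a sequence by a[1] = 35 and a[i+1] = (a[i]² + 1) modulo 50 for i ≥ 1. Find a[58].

30

We have a[1] = 35; a[2] = 26; a[3] = 27; a[4] = 30; a[5] = 1; a[6] = 2; a[7] = 5; a[8] = 26.
Since a[8] = a[2] = 26, the sequence is eventually periodic: after a pre-period of length 1 it cycles with period 6.
For i ≥ 2, a[i] depends only on (i - 2) mod 6. (58 - 2) mod 6 = 2, so a[58] = a[4] = 30.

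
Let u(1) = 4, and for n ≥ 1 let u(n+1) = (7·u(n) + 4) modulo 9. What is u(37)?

u(1) = 4, u(2) = 5, u(3) = 3, u(4) = 7, u(5) = 8, u(6) = 6, u(7) = 1, u(8) = 2, u(9) = 0, u(10) = 4.
Since u(10) = u(1) = 4, the sequence is periodic with period 9.
So u(37) = u(1 + ((37-1) mod 9)) = u(1) = 4.

4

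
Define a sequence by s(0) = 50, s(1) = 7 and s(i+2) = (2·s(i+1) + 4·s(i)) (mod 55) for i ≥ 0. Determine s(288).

31

We have s(0) = 50; s(1) = 7; s(2) = 49; s(3) = 16; s(4) = 8; s(5) = 25; s(6) = 27; s(7) = 44; s(8) = 31; s(9) = 18; s(10) = 50; s(11) = 7.
The sequence repeats with period 10.
(288 - 0) mod 10 = 8, so s(288) = s(8) = 31.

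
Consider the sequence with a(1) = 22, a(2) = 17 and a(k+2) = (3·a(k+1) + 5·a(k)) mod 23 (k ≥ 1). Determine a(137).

Computing terms: a(1) = 22; a(2) = 17; a(3) = 0; a(4) = 16; a(5) = 2; a(6) = 17; a(7) = 15; a(8) = 15; a(9) = 5; a(10) = 21; a(11) = 19; a(12) = 1; a(13) = 6; a(14) = 0; a(15) = 7; a(16) = 21; a(17) = 6; a(18) = 8; a(19) = 8; a(20) = 18; a(21) = 2; a(22) = 4; a(23) = 22; a(24) = 17.
The sequence repeats with period 22.
So a(137) = a(1 + ((137-1) mod 22)) = a(5) = 2.

2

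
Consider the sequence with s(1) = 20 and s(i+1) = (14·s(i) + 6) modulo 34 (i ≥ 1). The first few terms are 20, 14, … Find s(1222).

We have s(1) = 20,  s(2) = 14,  s(3) = 32,  s(4) = 12,  s(5) = 4,  s(6) = 28,  s(7) = 24,  s(8) = 2,  s(9) = 0,  s(10) = 6,  s(11) = 22,  s(12) = 8,  s(13) = 16,  s(14) = 26,  s(15) = 30,  s(16) = 18,  s(17) = 20.
Since s(17) = s(1) = 20, the sequence is periodic with period 16.
So s(1222) = s(1 + ((1222-1) mod 16)) = s(6) = 28.

28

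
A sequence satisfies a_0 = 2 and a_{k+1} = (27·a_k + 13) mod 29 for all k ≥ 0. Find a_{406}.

Computing terms: a_0 = 2, a_1 = 9, a_2 = 24, a_3 = 23, a_4 = 25, a_5 = 21, a_6 = 0, a_7 = 13, a_8 = 16, a_9 = 10, a_{10} = 22, a_{11} = 27, a_{12} = 17, a_{13} = 8, a_{14} = 26, a_{15} = 19, a_{16} = 4, a_{17} = 5, a_{18} = 3, a_{19} = 7, a_{20} = 28, a_{21} = 15, a_{22} = 12, a_{23} = 18, a_{24} = 6, a_{25} = 1, a_{26} = 11, a_{27} = 20, a_{28} = 2.
Since a_{28} = a_0 = 2, the sequence is periodic with period 28.
(406 - 0) mod 28 = 14, so a_{406} = a_{14} = 26.

26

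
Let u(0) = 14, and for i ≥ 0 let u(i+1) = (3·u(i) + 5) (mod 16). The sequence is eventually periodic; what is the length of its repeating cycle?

8

Computing terms: u(0) = 14, u(1) = 15, u(2) = 2, u(3) = 11, u(4) = 6, u(5) = 7, u(6) = 10, u(7) = 3, u(8) = 14.
Since u(8) = u(0) = 14, the sequence is periodic with period 8.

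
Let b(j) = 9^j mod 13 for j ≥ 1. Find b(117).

1

b(1) = 9; b(2) = 3; b(3) = 1; b(4) = 9.
Since b(4) = b(1) = 9, the sequence is periodic with period 3.
So b(117) = b(1 + ((117-1) mod 3)) = b(3) = 1.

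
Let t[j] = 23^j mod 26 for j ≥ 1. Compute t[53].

17

Listing terms: t[1] = 23,  t[2] = 9,  t[3] = 25,  t[4] = 3,  t[5] = 17,  t[6] = 1,  t[7] = 23.
The sequence repeats with period 6.
(53 - 1) mod 6 = 4, so t[53] = t[5] = 17.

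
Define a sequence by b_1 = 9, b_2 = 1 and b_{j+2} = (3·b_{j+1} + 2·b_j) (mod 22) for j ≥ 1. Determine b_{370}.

Listing terms: b_1 = 9, b_2 = 1, b_3 = 21, b_4 = 21, b_5 = 17, b_6 = 5, b_7 = 5, b_8 = 3, b_9 = 19, b_{10} = 19, b_{11} = 7, b_{12} = 15, b_{13} = 15, b_{14} = 9, b_{15} = 13, b_{16} = 13, b_{17} = 21, b_{18} = 1, b_{19} = 1, b_{20} = 5, b_{21} = 17, b_{22} = 17, b_{23} = 19, b_{24} = 3, b_{25} = 3, b_{26} = 15, b_{27} = 7, b_{28} = 7, b_{29} = 13, b_{30} = 9, b_{31} = 9, b_{32} = 1.
Since (b_{31}, b_{32}) = (b_1, b_2) = (9, 1) (two consecutive terms determine the rest), the sequence is periodic with period 30.
So b_{370} = b_{1 + ((370-1) mod 30)} = b_{10} = 19.

19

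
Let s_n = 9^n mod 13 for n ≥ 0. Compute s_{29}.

3

We have s_0 = 1,  s_1 = 9,  s_2 = 3,  s_3 = 1.
The sequence repeats with period 3.
(29 - 0) mod 3 = 2, so s_{29} = s_2 = 3.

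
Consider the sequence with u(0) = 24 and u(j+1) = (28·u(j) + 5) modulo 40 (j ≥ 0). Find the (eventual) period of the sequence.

4

u(0) = 24, u(1) = 37, u(2) = 1, u(3) = 33, u(4) = 9, u(5) = 17, u(6) = 1.
Since u(6) = u(2) = 1, the sequence is eventually periodic: after a pre-period of length 2 it cycles with period 4.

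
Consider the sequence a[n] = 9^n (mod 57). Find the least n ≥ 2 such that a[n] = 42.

7

Listing terms: a[1] = 9, a[2] = 24, a[3] = 45, a[4] = 6, a[5] = 54, a[6] = 30, a[7] = 42, a[8] = 36, a[9] = 39, a[10] = 9.
The sequence repeats with period 9.
The value 42 first appears (with n ≥ 2) at a[7].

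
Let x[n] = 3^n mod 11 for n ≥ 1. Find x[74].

x[1] = 3,  x[2] = 9,  x[3] = 5,  x[4] = 4,  x[5] = 1,  x[6] = 3.
The sequence repeats with period 5.
(74 - 1) mod 5 = 3, so x[74] = x[4] = 4.

4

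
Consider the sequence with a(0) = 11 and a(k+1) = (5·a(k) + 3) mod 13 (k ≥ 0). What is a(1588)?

11

Listing terms: a(0) = 11, a(1) = 6, a(2) = 7, a(3) = 12, a(4) = 11.
The sequence repeats with period 4.
(1588 - 0) mod 4 = 0, so a(1588) = a(0) = 11.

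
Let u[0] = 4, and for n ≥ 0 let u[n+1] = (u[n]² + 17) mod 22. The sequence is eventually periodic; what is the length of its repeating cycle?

10

u[0] = 4, u[1] = 11, u[2] = 6, u[3] = 9, u[4] = 10, u[5] = 7, u[6] = 0, u[7] = 17, u[8] = 20, u[9] = 21, u[10] = 18, u[11] = 11.
Since u[11] = u[1] = 11, the sequence is eventually periodic: after a pre-period of length 1 it cycles with period 10.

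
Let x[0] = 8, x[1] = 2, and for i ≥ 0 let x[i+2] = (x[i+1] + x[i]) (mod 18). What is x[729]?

2

Listing terms: x[0] = 8,  x[1] = 2,  x[2] = 10,  x[3] = 12,  x[4] = 4,  x[5] = 16,  x[6] = 2,  x[7] = 0,  x[8] = 2,  x[9] = 2,  x[10] = 4,  x[11] = 6,  x[12] = 10,  x[13] = 16,  x[14] = 8,  x[15] = 6,  x[16] = 14,  x[17] = 2,  x[18] = 16,  x[19] = 0,  x[20] = 16,  x[21] = 16,  x[22] = 14,  x[23] = 12,  x[24] = 8,  x[25] = 2.
Since (x[24], x[25]) = (x[0], x[1]) = (8, 2) (two consecutive terms determine the rest), the sequence is periodic with period 24.
(729 - 0) mod 24 = 9, so x[729] = x[9] = 2.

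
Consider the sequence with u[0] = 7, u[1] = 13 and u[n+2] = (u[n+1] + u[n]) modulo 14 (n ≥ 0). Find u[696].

u[0] = 7; u[1] = 13; u[2] = 6; u[3] = 5; u[4] = 11; u[5] = 2; u[6] = 13; u[7] = 1; u[8] = 0; u[9] = 1; u[10] = 1; u[11] = 2; u[12] = 3; u[13] = 5; u[14] = 8; u[15] = 13; u[16] = 7; u[17] = 6; u[18] = 13; u[19] = 5; u[20] = 4; u[21] = 9; u[22] = 13; u[23] = 8; u[24] = 7; u[25] = 1; u[26] = 8; u[27] = 9; u[28] = 3; u[29] = 12; u[30] = 1; u[31] = 13; u[32] = 0; u[33] = 13; u[34] = 13; u[35] = 12; u[36] = 11; u[37] = 9; u[38] = 6; u[39] = 1; u[40] = 7; u[41] = 8; u[42] = 1; u[43] = 9; u[44] = 10; u[45] = 5; u[46] = 1; u[47] = 6; u[48] = 7; u[49] = 13.
Since (u[48], u[49]) = (u[0], u[1]) = (7, 13) (two consecutive terms determine the rest), the sequence is periodic with period 48.
So u[696] = u[0 + ((696-0) mod 48)] = u[24] = 7.

7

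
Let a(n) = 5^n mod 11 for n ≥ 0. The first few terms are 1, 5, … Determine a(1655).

1

Listing terms: a(0) = 1, a(1) = 5, a(2) = 3, a(3) = 4, a(4) = 9, a(5) = 1.
Since a(5) = a(0) = 1, the sequence is periodic with period 5.
So a(1655) = a(0 + ((1655-0) mod 5)) = a(0) = 1.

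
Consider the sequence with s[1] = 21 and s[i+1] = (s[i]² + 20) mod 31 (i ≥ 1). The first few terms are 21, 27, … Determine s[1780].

30

We have s[1] = 21; s[2] = 27; s[3] = 5; s[4] = 14; s[5] = 30; s[6] = 21.
The sequence repeats with period 5.
So s[1780] = s[1 + ((1780-1) mod 5)] = s[5] = 30.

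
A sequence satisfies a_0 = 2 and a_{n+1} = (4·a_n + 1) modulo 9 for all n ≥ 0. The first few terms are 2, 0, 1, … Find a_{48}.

a_0 = 2; a_1 = 0; a_2 = 1; a_3 = 5; a_4 = 3; a_5 = 4; a_6 = 8; a_7 = 6; a_8 = 7; a_9 = 2.
Since a_9 = a_0 = 2, the sequence is periodic with period 9.
So a_{48} = a_{0 + ((48-0) mod 9)} = a_3 = 5.

5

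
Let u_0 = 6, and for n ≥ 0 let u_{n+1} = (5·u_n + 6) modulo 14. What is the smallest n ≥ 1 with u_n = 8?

Computing terms: u_0 = 6, u_1 = 8, u_2 = 4, u_3 = 12, u_4 = 10, u_5 = 0, u_6 = 6.
The sequence repeats with period 6.
The value 8 first appears (with n ≥ 1) at u_1.

1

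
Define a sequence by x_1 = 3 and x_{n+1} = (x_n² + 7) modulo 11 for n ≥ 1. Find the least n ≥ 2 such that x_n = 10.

We have x_1 = 3; x_2 = 5; x_3 = 10; x_4 = 8; x_5 = 5.
Since x_5 = x_2 = 5, the sequence is eventually periodic: after a pre-period of length 1 it cycles with period 3.
The value 10 first appears (with n ≥ 2) at x_3.

3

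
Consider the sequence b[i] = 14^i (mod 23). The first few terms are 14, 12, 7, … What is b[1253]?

5

Computing terms: b[1] = 14; b[2] = 12; b[3] = 7; b[4] = 6; b[5] = 15; b[6] = 3; b[7] = 19; b[8] = 13; b[9] = 21; b[10] = 18; b[11] = 22; b[12] = 9; b[13] = 11; b[14] = 16; b[15] = 17; b[16] = 8; b[17] = 20; b[18] = 4; b[19] = 10; b[20] = 2; b[21] = 5; b[22] = 1; b[23] = 14.
Since b[23] = b[1] = 14, the sequence is periodic with period 22.
(1253 - 1) mod 22 = 20, so b[1253] = b[21] = 5.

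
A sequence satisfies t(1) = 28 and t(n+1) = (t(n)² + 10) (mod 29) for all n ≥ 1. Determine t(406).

t(1) = 28, t(2) = 11, t(3) = 15, t(4) = 3, t(5) = 19, t(6) = 23, t(7) = 17, t(8) = 9, t(9) = 4, t(10) = 26, t(11) = 19.
Since t(11) = t(5) = 19, the sequence is eventually periodic: after a pre-period of length 4 it cycles with period 6.
For n ≥ 5, t(n) depends only on (n - 5) mod 6. (406 - 5) mod 6 = 5, so t(406) = t(10) = 26.

26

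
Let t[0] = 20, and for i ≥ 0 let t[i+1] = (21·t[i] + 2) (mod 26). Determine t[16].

20

t[0] = 20; t[1] = 6; t[2] = 24; t[3] = 12; t[4] = 20.
The sequence repeats with period 4.
So t[16] = t[0 + ((16-0) mod 4)] = t[0] = 20.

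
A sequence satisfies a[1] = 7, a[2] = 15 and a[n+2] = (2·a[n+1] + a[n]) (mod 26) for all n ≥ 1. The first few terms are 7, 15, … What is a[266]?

We have a[1] = 7; a[2] = 15; a[3] = 11; a[4] = 11; a[5] = 7; a[6] = 25; a[7] = 5; a[8] = 9; a[9] = 23; a[10] = 3; a[11] = 3; a[12] = 9; a[13] = 21; a[14] = 25; a[15] = 19; a[16] = 11; a[17] = 15; a[18] = 15; a[19] = 19; a[20] = 1; a[21] = 21; a[22] = 17; a[23] = 3; a[24] = 23; a[25] = 23; a[26] = 17; a[27] = 5; a[28] = 1; a[29] = 7; a[30] = 15.
The sequence repeats with period 28.
So a[266] = a[1 + ((266-1) mod 28)] = a[14] = 25.

25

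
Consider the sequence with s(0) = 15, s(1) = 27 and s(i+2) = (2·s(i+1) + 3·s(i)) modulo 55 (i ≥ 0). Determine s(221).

Computing terms: s(0) = 15; s(1) = 27; s(2) = 44; s(3) = 4; s(4) = 30; s(5) = 17; s(6) = 14; s(7) = 24; s(8) = 35; s(9) = 32; s(10) = 4; s(11) = 49; s(12) = 0; s(13) = 37; s(14) = 19; s(15) = 39; s(16) = 25; s(17) = 2; s(18) = 24; s(19) = 54; s(20) = 15; s(21) = 27.
The sequence repeats with period 20.
So s(221) = s(0 + ((221-0) mod 20)) = s(1) = 27.

27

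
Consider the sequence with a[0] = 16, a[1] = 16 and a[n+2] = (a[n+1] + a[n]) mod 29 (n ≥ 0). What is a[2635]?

We have a[0] = 16,  a[1] = 16,  a[2] = 3,  a[3] = 19,  a[4] = 22,  a[5] = 12,  a[6] = 5,  a[7] = 17,  a[8] = 22,  a[9] = 10,  a[10] = 3,  a[11] = 13,  a[12] = 16,  a[13] = 0,  a[14] = 16,  a[15] = 16.
Since (a[14], a[15]) = (a[0], a[1]) = (16, 16) (two consecutive terms determine the rest), the sequence is periodic with period 14.
So a[2635] = a[0 + ((2635-0) mod 14)] = a[3] = 19.

19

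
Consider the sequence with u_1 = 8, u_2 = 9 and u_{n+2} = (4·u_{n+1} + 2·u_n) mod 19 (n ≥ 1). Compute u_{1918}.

Listing terms: u_1 = 8,  u_2 = 9,  u_3 = 14,  u_4 = 17,  u_5 = 1,  u_6 = 0,  u_7 = 2,  u_8 = 8,  u_9 = 17,  u_{10} = 8,  u_{11} = 9.
The sequence repeats with period 9.
(1918 - 1) mod 9 = 0, so u_{1918} = u_1 = 8.

8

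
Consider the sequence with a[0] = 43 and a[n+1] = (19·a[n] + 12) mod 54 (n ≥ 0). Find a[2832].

a[0] = 43, a[1] = 19, a[2] = 49, a[3] = 25, a[4] = 1, a[5] = 31, a[6] = 7, a[7] = 37, a[8] = 13, a[9] = 43.
The sequence repeats with period 9.
(2832 - 0) mod 9 = 6, so a[2832] = a[6] = 7.

7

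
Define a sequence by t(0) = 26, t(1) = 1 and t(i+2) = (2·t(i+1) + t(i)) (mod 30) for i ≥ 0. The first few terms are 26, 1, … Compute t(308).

22

We have t(0) = 26, t(1) = 1, t(2) = 28, t(3) = 27, t(4) = 22, t(5) = 11, t(6) = 14, t(7) = 9, t(8) = 2, t(9) = 13, t(10) = 28, t(11) = 9, t(12) = 16, t(13) = 11, t(14) = 8, t(15) = 27, t(16) = 2, t(17) = 1, t(18) = 4, t(19) = 9, t(20) = 22, t(21) = 23, t(22) = 8, t(23) = 9, t(24) = 26, t(25) = 1.
The sequence repeats with period 24.
So t(308) = t(0 + ((308-0) mod 24)) = t(20) = 22.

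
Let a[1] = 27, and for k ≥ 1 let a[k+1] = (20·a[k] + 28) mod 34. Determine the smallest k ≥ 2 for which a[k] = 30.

9

a[1] = 27,  a[2] = 24,  a[3] = 32,  a[4] = 22,  a[5] = 26,  a[6] = 4,  a[7] = 6,  a[8] = 12,  a[9] = 30,  a[10] = 16,  a[11] = 8,  a[12] = 18,  a[13] = 14,  a[14] = 2,  a[15] = 0,  a[16] = 28,  a[17] = 10,  a[18] = 24.
Since a[18] = a[2] = 24, the sequence is eventually periodic: after a pre-period of length 1 it cycles with period 16.
The value 30 first appears (with k ≥ 2) at a[9].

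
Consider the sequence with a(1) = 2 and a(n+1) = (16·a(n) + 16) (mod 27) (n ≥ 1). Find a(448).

a(1) = 2,  a(2) = 21,  a(3) = 1,  a(4) = 5,  a(5) = 15,  a(6) = 13,  a(7) = 8,  a(8) = 9,  a(9) = 25,  a(10) = 11,  a(11) = 3,  a(12) = 10,  a(13) = 14,  a(14) = 24,  a(15) = 22,  a(16) = 17,  a(17) = 18,  a(18) = 7,  a(19) = 20,  a(20) = 12,  a(21) = 19,  a(22) = 23,  a(23) = 6,  a(24) = 4,  a(25) = 26,  a(26) = 0,  a(27) = 16,  a(28) = 2.
The sequence repeats with period 27.
(448 - 1) mod 27 = 15, so a(448) = a(16) = 17.

17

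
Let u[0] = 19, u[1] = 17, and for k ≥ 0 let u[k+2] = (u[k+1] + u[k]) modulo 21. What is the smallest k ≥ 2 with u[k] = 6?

10

Listing terms: u[0] = 19, u[1] = 17, u[2] = 15, u[3] = 11, u[4] = 5, u[5] = 16, u[6] = 0, u[7] = 16, u[8] = 16, u[9] = 11, u[10] = 6, u[11] = 17, u[12] = 2, u[13] = 19, u[14] = 0, u[15] = 19, u[16] = 19, u[17] = 17.
The sequence repeats with period 16.
The value 6 first appears (with k ≥ 2) at u[10].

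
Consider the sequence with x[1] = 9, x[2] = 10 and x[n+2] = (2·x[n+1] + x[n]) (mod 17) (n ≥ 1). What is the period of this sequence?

16

Listing terms: x[1] = 9,  x[2] = 10,  x[3] = 12,  x[4] = 0,  x[5] = 12,  x[6] = 7,  x[7] = 9,  x[8] = 8,  x[9] = 8,  x[10] = 7,  x[11] = 5,  x[12] = 0,  x[13] = 5,  x[14] = 10,  x[15] = 8,  x[16] = 9,  x[17] = 9,  x[18] = 10.
Since (x[17], x[18]) = (x[1], x[2]) = (9, 10) (two consecutive terms determine the rest), the sequence is periodic with period 16.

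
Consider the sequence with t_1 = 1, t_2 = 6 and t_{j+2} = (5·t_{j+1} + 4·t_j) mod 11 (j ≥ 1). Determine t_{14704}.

4

We have t_1 = 1; t_2 = 6; t_3 = 1; t_4 = 7; t_5 = 6; t_6 = 3; t_7 = 6; t_8 = 9; t_9 = 3; t_{10} = 7; t_{11} = 3; t_{12} = 10; t_{13} = 7; t_{14} = 9; t_{15} = 7; t_{16} = 5; t_{17} = 9; t_{18} = 10; t_{19} = 9; t_{20} = 8; t_{21} = 10; t_{22} = 5; t_{23} = 10; t_{24} = 4; t_{25} = 5; t_{26} = 8; t_{27} = 5; t_{28} = 2; t_{29} = 8; t_{30} = 4; t_{31} = 8; t_{32} = 1; t_{33} = 4; t_{34} = 2; t_{35} = 4; t_{36} = 6; t_{37} = 2; t_{38} = 1; t_{39} = 2; t_{40} = 3; t_{41} = 1; t_{42} = 6.
The sequence repeats with period 40.
(14704 - 1) mod 40 = 23, so t_{14704} = t_{24} = 4.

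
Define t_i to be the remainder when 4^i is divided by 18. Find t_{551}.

We have t_0 = 1; t_1 = 4; t_2 = 16; t_3 = 10; t_4 = 4.
Since t_4 = t_1 = 4, the sequence is eventually periodic: after a pre-period of length 1 it cycles with period 3.
For i ≥ 1, t_i depends only on (i - 1) mod 3. (551 - 1) mod 3 = 1, so t_{551} = t_2 = 16.

16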